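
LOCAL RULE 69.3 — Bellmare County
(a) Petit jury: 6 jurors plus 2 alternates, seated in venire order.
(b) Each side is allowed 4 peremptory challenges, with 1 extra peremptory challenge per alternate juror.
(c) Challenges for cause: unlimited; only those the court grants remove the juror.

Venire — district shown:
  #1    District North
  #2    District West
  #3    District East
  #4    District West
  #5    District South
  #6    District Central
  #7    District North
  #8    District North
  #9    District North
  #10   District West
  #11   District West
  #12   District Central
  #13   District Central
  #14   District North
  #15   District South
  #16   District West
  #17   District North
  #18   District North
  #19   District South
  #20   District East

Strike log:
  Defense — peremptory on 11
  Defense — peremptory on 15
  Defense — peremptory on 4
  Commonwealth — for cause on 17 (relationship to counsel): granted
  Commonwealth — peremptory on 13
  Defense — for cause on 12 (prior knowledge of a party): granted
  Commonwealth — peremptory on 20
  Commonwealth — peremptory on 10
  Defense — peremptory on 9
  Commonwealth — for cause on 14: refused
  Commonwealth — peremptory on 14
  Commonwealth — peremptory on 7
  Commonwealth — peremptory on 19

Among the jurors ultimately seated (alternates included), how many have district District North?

Removed: #4, #7, #9, #10, #11, #12, #13, #14, #15, #17, #19, #20.
Seated (8 incl. alternates): #1, #2, #3, #5, #6, #8, #16, #18.
Of those, in District North: #1, #8, #18 → 3.

3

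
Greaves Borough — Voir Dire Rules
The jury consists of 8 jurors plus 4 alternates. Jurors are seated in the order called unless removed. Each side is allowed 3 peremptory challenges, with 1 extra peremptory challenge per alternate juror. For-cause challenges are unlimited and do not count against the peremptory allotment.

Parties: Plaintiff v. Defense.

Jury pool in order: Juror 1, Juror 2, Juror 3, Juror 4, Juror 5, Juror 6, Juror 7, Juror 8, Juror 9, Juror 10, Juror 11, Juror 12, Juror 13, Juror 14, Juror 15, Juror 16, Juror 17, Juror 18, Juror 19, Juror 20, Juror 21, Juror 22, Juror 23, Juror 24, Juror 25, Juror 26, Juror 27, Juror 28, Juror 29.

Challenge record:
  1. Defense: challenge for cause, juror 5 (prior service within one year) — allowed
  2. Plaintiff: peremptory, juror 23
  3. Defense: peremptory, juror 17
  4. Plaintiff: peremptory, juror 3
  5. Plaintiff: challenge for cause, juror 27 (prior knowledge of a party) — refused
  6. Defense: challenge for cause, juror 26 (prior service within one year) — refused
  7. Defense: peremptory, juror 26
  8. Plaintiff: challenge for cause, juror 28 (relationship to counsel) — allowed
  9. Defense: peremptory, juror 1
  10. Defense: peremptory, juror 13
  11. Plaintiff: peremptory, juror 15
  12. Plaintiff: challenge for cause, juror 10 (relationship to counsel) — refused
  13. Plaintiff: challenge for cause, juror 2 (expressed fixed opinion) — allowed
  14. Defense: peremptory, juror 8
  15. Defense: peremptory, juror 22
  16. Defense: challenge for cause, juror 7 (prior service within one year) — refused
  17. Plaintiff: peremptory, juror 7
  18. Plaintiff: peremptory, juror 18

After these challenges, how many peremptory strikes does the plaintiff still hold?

2

Plaintiff allotment: 3 base + 1 × 4 alternates = 7.
Plaintiff peremptories used: #23, #3, #15, #7, #18 — 5 (for-cause on #27, #28, #10, #2 don't count).
Remaining: 7 − 5 = 2.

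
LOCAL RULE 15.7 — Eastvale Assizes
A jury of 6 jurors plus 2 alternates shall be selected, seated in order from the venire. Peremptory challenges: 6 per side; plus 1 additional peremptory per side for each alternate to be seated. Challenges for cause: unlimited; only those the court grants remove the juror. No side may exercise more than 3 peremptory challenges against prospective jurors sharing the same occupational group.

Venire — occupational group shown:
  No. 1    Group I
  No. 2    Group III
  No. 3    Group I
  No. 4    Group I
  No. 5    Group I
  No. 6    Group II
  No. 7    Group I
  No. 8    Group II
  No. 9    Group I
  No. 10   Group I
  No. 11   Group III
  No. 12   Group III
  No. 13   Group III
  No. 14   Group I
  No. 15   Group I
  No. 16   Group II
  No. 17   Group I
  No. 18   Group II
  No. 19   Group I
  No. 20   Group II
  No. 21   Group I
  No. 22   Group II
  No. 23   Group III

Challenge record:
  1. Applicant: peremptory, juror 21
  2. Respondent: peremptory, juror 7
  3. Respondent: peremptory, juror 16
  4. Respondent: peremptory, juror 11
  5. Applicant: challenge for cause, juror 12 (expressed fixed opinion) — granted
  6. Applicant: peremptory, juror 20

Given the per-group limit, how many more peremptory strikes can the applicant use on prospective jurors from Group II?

2

Applicant peremptories so far: #21, #20 — 2 of 8 used, 6 left overall.
Against Group II: #20 — 1 used; per-group cap 3 leaves 2.
Binding limit: min(6, 2) = 2.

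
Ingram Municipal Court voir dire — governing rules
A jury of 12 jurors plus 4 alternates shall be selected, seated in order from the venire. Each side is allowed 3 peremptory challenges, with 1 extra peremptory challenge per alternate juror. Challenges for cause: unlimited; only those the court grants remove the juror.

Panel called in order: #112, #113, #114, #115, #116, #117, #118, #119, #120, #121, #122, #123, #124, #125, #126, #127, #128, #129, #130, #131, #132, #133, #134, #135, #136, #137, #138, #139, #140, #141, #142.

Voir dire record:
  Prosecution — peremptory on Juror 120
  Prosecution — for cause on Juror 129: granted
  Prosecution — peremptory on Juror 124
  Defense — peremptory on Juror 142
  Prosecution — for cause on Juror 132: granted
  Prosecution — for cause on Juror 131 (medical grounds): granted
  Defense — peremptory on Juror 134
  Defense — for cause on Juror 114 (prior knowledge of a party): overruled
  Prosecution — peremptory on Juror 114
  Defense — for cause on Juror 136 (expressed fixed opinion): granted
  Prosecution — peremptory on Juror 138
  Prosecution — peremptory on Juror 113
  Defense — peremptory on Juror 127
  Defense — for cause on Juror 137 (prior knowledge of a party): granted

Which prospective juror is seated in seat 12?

Removed: #113, #114, #120, #124, #127, #129, #131, #132, #134, #136, #137, #138, #142.
Filling seats in venire order through position 12: #112, #115, #116, #117, #118, #119, #121, #122, #123, #125, #126, #128.
So seat 12 is #128.

128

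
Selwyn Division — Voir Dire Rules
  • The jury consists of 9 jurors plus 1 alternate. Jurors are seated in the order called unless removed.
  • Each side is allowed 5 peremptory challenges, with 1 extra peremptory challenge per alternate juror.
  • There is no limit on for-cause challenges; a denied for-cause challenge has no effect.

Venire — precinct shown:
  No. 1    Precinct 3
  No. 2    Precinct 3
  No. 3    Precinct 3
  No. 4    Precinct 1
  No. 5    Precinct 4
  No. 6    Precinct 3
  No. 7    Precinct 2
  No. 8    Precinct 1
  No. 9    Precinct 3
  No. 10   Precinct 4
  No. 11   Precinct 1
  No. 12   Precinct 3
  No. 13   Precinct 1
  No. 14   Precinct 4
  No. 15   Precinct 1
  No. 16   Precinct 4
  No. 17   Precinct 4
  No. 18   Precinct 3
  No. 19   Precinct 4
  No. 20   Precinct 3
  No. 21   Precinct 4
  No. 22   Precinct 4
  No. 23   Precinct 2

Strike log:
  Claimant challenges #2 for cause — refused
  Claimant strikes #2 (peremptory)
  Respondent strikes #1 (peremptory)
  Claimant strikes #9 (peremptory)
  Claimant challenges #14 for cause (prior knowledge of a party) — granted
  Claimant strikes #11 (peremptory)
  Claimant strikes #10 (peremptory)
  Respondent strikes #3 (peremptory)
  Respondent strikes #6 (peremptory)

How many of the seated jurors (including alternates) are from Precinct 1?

Removed: #1, #2, #3, #6, #9, #10, #11, #14.
Seated (10 incl. alternates): #4, #5, #7, #8, #12, #13, #15, #16, #17, #18.
Of those, in Precinct 1: #4, #8, #13, #15 → 4.

4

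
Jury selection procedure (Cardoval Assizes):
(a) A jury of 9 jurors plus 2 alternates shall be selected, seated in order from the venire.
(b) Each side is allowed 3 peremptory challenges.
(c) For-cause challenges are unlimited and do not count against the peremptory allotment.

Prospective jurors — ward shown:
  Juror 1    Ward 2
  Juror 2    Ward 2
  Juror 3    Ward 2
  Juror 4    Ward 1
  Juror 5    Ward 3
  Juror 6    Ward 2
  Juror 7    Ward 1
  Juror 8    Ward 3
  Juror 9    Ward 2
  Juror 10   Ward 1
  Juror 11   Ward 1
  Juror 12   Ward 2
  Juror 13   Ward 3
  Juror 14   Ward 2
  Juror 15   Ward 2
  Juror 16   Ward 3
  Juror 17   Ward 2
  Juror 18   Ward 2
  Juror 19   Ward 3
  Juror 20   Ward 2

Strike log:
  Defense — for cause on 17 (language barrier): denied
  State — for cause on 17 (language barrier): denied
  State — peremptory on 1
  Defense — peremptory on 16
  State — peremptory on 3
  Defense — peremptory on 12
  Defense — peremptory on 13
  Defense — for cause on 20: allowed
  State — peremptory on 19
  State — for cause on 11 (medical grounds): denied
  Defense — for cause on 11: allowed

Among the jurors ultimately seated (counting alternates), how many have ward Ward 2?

6

Removed: #1, #3, #11, #12, #13, #16, #19, #20.
Seated (11 incl. alternates): #2, #4, #5, #6, #7, #8, #9, #10, #14, #15, #17.
Of those, in Ward 2: #2, #6, #9, #14, #15, #17 → 6.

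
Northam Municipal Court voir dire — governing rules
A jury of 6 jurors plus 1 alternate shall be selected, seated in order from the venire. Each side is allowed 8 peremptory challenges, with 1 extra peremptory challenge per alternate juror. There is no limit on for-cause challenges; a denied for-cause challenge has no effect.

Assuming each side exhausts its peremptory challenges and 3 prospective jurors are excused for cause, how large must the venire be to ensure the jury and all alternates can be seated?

Seats to fill: 6 + 1 alternates = 7.
Peremptories: 8 + 1×1 = 9 per side × 2 sides = 18.
For-cause removals: 3.
Minimum venire: 7 + 18 + 3 = 28.

28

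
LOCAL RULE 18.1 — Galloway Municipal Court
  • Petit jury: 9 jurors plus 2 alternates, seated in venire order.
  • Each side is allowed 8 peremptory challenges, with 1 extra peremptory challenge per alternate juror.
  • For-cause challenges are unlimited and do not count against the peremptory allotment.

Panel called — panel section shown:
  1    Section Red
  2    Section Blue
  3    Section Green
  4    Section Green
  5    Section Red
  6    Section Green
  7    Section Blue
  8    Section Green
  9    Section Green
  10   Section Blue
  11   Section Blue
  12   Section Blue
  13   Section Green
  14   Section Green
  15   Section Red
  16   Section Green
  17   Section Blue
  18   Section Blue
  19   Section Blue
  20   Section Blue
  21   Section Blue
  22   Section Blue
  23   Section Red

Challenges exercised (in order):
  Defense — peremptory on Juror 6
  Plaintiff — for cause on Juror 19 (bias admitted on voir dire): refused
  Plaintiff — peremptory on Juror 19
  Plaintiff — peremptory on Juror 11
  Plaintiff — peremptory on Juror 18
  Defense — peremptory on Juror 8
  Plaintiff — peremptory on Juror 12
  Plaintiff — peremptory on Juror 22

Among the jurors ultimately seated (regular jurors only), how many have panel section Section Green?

4

Removed: #6, #8, #11, #12, #18, #19, #22.
Seated jurors 1–9: #1, #2, #3, #4, #5, #7, #9, #10, #13 (alternates #14, #15 not counted).
Of those, in Section Green: #3, #4, #9, #13 → 4.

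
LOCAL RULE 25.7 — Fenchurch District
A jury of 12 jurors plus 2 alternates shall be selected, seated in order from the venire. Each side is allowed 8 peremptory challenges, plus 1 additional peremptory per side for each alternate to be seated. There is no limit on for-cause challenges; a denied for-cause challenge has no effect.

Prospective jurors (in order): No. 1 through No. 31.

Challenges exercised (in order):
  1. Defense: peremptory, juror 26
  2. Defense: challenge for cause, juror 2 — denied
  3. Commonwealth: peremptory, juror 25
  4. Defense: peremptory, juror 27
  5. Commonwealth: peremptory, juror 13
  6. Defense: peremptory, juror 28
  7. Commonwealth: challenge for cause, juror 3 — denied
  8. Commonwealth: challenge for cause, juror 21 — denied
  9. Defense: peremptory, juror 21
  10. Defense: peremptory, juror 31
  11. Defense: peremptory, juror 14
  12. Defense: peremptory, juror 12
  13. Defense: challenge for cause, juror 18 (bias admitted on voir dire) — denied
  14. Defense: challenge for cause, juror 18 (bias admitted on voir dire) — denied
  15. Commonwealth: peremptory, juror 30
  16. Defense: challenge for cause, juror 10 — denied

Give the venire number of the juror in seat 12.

15

Removed: #12, #13, #14, #21, #25, #26, #27, #28, #30, #31. (#2, #3, #10, #18 stay — for-cause denied.)
Filling seats in venire order through position 12: #1, #2, #3, #4, #5, #6, #7, #8, #9, #10, #11, #15.
So seat 12 is #15.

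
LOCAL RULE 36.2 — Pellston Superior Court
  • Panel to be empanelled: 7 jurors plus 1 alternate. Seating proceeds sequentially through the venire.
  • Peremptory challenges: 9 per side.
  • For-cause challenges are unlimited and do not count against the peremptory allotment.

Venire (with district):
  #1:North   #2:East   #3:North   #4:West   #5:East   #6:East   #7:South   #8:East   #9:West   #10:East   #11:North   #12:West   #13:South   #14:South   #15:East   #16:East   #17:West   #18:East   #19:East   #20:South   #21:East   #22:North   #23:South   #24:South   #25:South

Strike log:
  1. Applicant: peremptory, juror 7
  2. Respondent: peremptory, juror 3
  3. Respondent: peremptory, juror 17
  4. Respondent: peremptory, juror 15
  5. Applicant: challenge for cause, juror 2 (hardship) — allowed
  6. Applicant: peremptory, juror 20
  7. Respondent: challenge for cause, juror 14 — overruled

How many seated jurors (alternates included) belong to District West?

Removed: #2, #3, #7, #15, #17, #20.
Seated (8 incl. alternates): #1, #4, #5, #6, #8, #9, #10, #11.
Of those, in District West: #4, #9 → 2.

2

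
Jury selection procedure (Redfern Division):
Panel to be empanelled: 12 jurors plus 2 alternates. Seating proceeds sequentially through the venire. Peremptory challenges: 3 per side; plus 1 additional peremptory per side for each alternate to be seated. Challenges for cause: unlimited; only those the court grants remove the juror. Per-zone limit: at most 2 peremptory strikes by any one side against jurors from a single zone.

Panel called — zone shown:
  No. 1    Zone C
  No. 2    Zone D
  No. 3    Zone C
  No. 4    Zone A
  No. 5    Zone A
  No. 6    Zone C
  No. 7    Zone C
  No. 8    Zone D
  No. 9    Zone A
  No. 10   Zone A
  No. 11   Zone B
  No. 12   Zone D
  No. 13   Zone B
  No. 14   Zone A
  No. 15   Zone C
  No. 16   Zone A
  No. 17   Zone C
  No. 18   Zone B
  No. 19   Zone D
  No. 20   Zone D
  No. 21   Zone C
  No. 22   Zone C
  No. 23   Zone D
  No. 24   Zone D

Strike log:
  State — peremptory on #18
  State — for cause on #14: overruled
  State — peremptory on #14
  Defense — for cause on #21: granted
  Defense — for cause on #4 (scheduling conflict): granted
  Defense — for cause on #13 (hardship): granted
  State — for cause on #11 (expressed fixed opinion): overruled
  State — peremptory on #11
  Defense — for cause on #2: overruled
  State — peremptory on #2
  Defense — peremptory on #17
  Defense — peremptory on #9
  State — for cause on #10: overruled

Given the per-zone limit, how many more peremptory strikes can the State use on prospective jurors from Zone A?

1

State peremptories so far: #18, #14, #11, #2 — 4 of 5 used, 1 left overall.
Against Zone A: #14 — 1 used; per-zone cap 2 leaves 1.
Binding limit: min(1, 1) = 1.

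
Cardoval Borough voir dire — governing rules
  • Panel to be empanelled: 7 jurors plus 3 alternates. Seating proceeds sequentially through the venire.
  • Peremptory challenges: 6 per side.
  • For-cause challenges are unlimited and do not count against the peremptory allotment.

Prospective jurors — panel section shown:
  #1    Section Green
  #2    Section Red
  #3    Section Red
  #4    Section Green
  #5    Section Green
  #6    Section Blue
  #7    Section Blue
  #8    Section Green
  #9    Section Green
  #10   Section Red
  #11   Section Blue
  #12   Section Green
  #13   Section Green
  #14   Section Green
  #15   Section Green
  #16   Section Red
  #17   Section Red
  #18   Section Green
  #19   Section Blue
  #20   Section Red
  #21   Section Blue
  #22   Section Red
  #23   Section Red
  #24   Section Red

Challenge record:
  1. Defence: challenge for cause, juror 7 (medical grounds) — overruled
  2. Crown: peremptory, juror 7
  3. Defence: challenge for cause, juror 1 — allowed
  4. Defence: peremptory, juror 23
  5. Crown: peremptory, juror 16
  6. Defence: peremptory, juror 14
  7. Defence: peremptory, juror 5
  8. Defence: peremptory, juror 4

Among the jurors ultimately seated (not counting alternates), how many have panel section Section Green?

Removed: #1, #4, #5, #7, #14, #16, #23.
Seated jurors 1–7: #2, #3, #6, #8, #9, #10, #11 (alternates #12, #13, #15 not counted).
Of those, in Section Green: #8, #9 → 2.

2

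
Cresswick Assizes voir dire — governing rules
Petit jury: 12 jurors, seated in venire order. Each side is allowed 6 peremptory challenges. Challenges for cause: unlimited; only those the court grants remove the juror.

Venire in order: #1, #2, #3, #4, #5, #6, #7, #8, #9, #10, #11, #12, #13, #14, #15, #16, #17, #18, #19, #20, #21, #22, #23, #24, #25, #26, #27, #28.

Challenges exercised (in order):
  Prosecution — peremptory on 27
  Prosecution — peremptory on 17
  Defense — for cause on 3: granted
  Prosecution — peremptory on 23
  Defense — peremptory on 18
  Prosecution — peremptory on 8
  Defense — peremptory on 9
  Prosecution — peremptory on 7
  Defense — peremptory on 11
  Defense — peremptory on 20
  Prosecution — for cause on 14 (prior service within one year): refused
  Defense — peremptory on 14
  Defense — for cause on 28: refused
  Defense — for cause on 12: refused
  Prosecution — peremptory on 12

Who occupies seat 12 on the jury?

22

Removed: #3, #7, #8, #9, #11, #12, #14, #17, #18, #20, #23, #27. (#28 stays — for-cause denied.)
Filling seats in venire order through position 12: #1, #2, #4, #5, #6, #10, #13, #15, #16, #19, #21, #22.
So seat 12 is #22.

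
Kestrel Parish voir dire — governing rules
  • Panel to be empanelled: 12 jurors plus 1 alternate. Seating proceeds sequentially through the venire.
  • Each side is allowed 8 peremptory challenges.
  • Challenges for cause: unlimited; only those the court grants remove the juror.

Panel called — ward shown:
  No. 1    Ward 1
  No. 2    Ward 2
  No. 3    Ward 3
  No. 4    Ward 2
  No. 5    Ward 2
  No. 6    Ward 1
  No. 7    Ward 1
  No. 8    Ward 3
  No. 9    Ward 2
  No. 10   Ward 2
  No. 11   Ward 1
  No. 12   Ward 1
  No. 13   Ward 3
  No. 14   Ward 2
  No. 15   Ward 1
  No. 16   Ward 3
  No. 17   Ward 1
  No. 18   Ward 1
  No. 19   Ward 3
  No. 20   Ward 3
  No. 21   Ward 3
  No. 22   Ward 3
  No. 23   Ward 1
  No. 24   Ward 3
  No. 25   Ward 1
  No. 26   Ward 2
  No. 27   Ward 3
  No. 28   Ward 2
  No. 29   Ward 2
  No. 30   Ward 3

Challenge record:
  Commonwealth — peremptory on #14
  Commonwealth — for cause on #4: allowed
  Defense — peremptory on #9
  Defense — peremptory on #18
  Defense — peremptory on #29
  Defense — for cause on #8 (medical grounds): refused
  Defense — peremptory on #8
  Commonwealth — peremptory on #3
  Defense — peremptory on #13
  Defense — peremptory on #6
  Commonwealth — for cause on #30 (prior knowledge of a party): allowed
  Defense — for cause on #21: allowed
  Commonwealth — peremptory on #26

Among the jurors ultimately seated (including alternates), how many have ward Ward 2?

Removed: #3, #4, #6, #8, #9, #13, #14, #18, #21, #26, #29, #30.
Seated (13 incl. alternates): #1, #2, #5, #7, #10, #11, #12, #15, #16, #17, #19, #20, #22.
Of those, in Ward 2: #2, #5, #10 → 3.

3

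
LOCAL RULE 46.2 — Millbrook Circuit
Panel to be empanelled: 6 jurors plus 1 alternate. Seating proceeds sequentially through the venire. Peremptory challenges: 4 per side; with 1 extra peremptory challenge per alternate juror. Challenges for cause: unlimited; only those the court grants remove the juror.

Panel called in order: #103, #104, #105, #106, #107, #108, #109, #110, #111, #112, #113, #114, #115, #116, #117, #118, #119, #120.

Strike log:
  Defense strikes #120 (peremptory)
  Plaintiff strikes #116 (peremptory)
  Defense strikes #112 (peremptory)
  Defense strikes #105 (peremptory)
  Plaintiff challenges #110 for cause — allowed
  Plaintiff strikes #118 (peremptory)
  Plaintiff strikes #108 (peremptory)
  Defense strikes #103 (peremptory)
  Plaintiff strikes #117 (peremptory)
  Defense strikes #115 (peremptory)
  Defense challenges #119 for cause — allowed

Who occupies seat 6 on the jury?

113

Removed: #103, #105, #108, #110, #112, #115, #116, #117, #118, #119, #120.
Seating in order: seats 1–6 → #104, #106, #107, #109, #111, #113; alternates → #114.
So seat 6 is #113.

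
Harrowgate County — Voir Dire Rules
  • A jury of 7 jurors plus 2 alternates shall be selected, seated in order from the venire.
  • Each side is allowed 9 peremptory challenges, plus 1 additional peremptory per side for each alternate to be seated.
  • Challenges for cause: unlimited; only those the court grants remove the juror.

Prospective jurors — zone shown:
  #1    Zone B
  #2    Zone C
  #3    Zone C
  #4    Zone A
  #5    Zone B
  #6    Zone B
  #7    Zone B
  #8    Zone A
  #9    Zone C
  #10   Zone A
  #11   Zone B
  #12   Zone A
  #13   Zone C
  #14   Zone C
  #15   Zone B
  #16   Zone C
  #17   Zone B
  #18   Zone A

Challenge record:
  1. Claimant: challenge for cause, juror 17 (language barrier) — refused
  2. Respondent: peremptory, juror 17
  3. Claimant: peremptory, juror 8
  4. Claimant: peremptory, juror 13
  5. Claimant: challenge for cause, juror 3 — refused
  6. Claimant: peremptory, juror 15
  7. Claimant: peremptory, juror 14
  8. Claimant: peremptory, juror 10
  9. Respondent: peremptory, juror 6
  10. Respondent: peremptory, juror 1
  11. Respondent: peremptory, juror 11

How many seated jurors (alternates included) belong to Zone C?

Removed: #1, #6, #8, #10, #11, #13, #14, #15, #17.
Seated (9 incl. alternates): #2, #3, #4, #5, #7, #9, #12, #16, #18.
Of those, in Zone C: #2, #3, #9, #16 → 4.

4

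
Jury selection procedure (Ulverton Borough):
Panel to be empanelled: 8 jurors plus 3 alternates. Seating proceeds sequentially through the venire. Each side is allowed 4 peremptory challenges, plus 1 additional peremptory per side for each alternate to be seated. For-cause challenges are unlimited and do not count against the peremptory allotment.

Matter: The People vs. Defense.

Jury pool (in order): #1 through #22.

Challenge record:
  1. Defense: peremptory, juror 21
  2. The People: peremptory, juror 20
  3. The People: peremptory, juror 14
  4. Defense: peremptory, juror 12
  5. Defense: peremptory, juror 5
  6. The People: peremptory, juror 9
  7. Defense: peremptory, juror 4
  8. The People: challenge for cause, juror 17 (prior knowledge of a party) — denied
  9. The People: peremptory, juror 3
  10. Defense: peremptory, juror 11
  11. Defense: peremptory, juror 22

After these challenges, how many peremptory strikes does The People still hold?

3

The People allotment: 4 base + 1 × 3 alternates = 7.
The People peremptories used: #20, #14, #9, #3 — 4 (the for-cause on #17 doesn't count).
Remaining: 7 − 4 = 3.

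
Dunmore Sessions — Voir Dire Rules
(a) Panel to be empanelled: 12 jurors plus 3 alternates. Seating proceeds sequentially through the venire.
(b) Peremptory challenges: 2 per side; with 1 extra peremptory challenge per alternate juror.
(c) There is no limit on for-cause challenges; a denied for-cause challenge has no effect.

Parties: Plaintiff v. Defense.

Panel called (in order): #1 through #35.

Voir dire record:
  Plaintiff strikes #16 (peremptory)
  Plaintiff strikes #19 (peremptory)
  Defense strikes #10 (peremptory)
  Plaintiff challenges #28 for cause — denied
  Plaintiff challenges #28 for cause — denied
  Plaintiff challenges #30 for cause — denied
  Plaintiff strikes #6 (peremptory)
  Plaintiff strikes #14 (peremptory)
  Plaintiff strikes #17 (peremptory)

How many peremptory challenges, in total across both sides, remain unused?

4

Plaintiff allotment: 2 base + 1 × 3 alternates = 5. Defense allotment: 2 base + 1 × 3 alternates = 5.
Plaintiff peremptories used: #16, #19, #6, #14, #17 — 5 (for-cause on #28, #28, #30 don't count).
Defense peremptories used: #10 — 1.
Remaining: (5 − 5) + (5 − 1) = 4.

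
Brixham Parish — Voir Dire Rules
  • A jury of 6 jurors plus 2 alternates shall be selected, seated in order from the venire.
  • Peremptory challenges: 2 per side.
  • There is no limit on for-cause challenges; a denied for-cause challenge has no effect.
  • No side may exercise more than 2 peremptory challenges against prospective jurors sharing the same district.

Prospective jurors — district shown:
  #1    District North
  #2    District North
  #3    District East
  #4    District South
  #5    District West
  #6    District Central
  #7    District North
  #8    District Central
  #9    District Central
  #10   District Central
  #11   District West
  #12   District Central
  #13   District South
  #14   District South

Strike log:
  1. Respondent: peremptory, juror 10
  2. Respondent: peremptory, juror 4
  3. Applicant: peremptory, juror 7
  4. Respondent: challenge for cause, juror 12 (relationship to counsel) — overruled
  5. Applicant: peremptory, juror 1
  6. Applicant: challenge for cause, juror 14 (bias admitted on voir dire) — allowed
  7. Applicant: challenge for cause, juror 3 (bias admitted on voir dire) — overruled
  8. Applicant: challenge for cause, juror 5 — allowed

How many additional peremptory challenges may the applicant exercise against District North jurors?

Applicant peremptories so far: #7, #1 — 2 of 2 used, 0 left overall.
Against District North: #7, #1 — 2 used; per-district cap 2 leaves 0.
Binding limit: min(0, 0) = 0.

0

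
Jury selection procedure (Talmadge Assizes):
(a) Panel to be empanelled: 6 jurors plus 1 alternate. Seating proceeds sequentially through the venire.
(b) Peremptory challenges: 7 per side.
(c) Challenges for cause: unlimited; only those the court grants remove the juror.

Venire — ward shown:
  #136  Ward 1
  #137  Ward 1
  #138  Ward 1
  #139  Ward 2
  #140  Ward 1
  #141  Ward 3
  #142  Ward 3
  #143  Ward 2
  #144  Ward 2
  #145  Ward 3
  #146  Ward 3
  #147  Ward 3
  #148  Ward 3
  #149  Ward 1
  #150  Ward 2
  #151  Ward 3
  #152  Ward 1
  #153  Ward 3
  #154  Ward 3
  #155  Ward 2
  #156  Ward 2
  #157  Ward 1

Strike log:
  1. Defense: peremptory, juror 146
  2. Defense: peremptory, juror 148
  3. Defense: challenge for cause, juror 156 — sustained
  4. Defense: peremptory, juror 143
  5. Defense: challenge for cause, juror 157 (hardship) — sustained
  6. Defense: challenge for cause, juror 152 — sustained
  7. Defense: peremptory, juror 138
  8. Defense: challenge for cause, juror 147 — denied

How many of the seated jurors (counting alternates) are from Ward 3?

Removed: #138, #143, #146, #148, #152, #156, #157.
Seated (7 incl. alternates): #136, #137, #139, #140, #141, #142, #144.
Of those, in Ward 3: #141, #142 → 2.

2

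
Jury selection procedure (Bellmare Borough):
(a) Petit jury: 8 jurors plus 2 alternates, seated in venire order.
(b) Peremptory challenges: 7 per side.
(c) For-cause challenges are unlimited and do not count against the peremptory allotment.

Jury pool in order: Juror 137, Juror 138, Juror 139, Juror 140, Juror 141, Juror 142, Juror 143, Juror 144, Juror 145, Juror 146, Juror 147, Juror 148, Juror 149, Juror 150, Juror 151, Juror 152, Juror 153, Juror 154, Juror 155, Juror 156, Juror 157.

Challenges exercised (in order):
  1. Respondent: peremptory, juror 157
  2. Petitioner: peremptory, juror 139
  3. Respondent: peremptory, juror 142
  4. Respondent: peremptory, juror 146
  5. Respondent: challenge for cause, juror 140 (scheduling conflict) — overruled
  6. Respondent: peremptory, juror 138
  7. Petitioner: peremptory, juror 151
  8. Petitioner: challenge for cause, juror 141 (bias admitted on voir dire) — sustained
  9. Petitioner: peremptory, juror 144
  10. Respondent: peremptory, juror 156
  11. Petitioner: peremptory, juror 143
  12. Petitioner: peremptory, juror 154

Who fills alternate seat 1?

Removed: #138, #139, #141, #142, #143, #144, #146, #151, #154, #156, #157. (#140 stays — for-cause denied.)
Seating in order: seats 1–8 → #137, #140, #145, #147, #148, #149, #150, #152; alternates → #153, #155.
So alternate 1 is #153.

153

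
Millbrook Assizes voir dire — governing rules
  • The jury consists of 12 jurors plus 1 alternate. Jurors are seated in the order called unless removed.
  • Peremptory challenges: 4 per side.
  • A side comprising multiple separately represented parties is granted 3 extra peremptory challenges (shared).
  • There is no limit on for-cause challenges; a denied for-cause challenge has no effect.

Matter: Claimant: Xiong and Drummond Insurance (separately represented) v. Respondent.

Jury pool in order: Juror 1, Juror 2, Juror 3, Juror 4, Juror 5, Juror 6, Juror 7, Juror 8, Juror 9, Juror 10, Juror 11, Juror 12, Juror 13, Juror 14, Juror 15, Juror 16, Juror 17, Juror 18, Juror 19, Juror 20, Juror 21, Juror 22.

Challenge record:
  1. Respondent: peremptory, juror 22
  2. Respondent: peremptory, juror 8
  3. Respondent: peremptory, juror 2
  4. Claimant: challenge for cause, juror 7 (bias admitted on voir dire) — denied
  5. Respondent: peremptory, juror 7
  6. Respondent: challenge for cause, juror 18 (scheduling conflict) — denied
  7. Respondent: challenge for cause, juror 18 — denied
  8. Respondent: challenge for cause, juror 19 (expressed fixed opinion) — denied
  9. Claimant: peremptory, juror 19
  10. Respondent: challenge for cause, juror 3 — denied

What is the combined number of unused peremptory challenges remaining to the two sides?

Claimant allotment: 4 base + 3 multi-party = 7. Respondent allotment: 4.
Claimant peremptories used: #19 — 1 (the for-cause on #7 doesn't count).
Respondent peremptories used: #22, #8, #2, #7 — 4 (for-cause on #18, #18, #19, #3 don't count).
Remaining: (7 − 1) + (4 − 4) = 6.

6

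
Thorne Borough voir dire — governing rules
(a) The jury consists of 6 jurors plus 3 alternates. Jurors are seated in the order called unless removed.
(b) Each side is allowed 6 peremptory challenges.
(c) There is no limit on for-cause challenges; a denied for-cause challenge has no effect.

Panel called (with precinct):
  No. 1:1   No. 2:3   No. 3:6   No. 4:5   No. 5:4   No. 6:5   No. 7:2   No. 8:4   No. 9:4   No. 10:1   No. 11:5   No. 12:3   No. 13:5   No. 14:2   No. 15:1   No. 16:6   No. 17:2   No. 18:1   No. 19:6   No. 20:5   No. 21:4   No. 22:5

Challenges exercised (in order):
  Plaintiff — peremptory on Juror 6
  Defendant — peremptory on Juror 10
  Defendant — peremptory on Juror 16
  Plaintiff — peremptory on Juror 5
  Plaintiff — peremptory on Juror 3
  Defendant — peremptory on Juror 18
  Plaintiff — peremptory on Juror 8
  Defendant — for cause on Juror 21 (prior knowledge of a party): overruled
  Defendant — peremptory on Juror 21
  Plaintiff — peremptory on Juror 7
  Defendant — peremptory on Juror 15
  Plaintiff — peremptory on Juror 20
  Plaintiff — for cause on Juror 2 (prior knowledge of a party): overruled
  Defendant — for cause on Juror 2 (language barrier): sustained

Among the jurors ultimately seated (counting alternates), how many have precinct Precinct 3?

Removed: #2, #3, #5, #6, #7, #8, #10, #15, #16, #18, #20, #21.
Seated (9 incl. alternates): #1, #4, #9, #11, #12, #13, #14, #17, #19.
Of those, in Precinct 3: #12 → 1.

1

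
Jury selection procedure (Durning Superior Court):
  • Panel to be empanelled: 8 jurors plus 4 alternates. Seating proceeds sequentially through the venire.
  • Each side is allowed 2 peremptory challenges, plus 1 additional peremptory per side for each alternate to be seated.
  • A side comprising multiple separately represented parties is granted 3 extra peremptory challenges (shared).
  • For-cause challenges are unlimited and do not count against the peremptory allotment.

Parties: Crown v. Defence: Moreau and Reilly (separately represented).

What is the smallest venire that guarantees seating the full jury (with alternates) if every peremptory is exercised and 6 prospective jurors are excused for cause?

33

Seats to fill: 8 + 4 alternates = 12.
Peremptories — Crown: 2 + 1×4 = 6; Defence: 2 + 1×4 + 3 = 9; total 15.
For-cause removals: 6.
Minimum venire: 12 + 15 + 6 = 33.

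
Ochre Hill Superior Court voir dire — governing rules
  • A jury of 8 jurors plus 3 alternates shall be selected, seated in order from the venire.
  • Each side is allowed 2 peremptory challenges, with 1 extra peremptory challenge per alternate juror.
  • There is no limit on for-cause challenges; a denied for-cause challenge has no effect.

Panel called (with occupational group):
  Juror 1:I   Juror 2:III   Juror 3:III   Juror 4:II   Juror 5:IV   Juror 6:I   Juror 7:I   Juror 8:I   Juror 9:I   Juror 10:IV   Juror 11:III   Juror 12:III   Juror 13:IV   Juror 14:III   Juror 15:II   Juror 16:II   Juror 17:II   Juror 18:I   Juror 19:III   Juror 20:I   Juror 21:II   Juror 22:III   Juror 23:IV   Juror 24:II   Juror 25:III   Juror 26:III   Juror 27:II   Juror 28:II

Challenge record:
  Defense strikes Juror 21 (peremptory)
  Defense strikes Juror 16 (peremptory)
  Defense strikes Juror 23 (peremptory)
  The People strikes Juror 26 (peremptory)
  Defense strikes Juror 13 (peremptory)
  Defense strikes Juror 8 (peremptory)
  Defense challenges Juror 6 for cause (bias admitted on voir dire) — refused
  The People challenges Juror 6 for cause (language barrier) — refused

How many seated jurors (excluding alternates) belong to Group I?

Removed: #8, #13, #16, #21, #23, #26.
Seated jurors 1–8: #1, #2, #3, #4, #5, #6, #7, #9 (alternates #10, #11, #12 not counted).
Of those, in Group I: #1, #6, #7, #9 → 4.

4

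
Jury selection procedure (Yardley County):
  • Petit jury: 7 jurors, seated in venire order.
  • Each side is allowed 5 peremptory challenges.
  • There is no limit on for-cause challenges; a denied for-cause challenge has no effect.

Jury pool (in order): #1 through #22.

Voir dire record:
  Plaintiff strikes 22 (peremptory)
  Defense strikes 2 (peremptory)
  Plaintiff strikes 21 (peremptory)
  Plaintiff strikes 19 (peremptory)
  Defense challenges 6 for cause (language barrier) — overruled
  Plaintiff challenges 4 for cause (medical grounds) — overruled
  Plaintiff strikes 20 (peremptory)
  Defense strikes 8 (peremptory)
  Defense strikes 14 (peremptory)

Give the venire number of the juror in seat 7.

Removed: #2, #8, #14, #19, #20, #21, #22. (#4, #6 stay — for-cause denied.)
Filling seats in venire order through position 7: #1, #3, #4, #5, #6, #7, #9.
So seat 7 is #9.

9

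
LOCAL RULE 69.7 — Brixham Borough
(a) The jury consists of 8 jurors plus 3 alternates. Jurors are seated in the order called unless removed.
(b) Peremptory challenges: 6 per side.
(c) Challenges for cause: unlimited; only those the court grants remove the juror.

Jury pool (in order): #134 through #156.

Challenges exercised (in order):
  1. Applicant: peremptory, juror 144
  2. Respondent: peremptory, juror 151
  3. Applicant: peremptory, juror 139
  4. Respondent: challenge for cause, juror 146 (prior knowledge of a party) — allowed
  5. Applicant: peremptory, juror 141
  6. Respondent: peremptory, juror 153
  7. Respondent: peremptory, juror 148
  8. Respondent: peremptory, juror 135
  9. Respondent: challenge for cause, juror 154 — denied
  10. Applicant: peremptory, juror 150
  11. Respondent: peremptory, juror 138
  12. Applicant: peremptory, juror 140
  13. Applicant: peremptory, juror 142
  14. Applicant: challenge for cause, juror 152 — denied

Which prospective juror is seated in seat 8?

152

Removed: #135, #138, #139, #140, #141, #142, #144, #146, #148, #150, #151, #153. (#152, #154 stay — for-cause denied.)
Seating in order: seats 1–8 → #134, #136, #137, #143, #145, #147, #149, #152; alternates → #154, #155, #156.
So seat 8 is #152.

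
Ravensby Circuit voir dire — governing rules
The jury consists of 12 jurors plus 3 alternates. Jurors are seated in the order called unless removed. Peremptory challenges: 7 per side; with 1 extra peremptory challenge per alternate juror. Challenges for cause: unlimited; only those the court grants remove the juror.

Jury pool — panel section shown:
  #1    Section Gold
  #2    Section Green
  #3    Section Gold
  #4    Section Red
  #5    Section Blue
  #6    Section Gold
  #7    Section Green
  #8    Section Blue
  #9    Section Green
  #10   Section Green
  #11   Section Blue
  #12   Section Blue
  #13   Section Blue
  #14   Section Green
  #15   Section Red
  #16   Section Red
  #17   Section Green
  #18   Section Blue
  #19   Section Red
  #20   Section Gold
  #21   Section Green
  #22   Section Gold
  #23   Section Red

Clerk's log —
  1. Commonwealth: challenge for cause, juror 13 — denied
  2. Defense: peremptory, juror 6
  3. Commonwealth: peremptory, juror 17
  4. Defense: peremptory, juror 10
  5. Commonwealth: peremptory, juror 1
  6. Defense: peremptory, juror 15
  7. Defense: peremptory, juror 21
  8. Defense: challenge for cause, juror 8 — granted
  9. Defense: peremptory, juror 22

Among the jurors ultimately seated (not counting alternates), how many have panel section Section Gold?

1

Removed: #1, #6, #8, #10, #15, #17, #21, #22.
Seated jurors 1–12: #2, #3, #4, #5, #7, #9, #11, #12, #13, #14, #16, #18 (alternates #19, #20, #23 not counted).
Of those, in Section Gold: #3 → 1.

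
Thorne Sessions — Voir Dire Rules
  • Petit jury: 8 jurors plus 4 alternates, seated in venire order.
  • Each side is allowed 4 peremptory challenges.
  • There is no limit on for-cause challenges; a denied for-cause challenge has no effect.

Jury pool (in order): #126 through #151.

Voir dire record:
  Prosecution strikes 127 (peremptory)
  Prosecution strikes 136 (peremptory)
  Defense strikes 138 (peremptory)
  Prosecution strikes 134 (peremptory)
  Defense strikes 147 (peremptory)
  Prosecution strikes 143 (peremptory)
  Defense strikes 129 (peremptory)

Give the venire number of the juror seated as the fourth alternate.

142

Removed: #127, #129, #134, #136, #138, #143, #147.
Seating in order: seats 1–8 → #126, #128, #130, #131, #132, #133, #135, #137; alternates → #139, #140, #141, #142.
So alternate 4 is #142.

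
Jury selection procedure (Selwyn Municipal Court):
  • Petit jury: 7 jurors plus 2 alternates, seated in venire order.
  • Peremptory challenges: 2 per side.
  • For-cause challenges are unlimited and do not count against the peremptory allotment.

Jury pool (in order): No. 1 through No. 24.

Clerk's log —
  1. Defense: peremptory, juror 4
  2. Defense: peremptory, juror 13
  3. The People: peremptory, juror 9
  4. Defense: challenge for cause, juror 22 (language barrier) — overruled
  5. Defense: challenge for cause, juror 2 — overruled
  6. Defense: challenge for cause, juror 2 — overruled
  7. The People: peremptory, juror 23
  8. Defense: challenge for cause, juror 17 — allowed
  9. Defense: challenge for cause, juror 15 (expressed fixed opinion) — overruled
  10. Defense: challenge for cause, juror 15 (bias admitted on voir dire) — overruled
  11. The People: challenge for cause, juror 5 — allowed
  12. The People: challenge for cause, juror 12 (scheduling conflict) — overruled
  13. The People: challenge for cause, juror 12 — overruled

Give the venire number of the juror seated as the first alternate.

11

Removed: #4, #5, #9, #13, #17, #23. (#2, #12, #15, #22 stay — for-cause denied.)
Seating in order: seats 1–7 → #1, #2, #3, #6, #7, #8, #10; alternates → #11, #12.
So alternate 1 is #11.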